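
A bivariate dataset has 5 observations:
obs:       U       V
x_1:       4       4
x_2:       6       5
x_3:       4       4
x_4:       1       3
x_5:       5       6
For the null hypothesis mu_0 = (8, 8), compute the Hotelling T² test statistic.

Step 1 — sample mean vector:
  mean(U) = (4 + 6 + 4 + 1 + 5) / 5 = 20/5 = 4
  mean(V) = (4 + 5 + 4 + 3 + 6) / 5 = 22/5 = 4.4
  x̄ = (4, 4.4),  deviation x̄ - mu_0 = (4, 4.4) - (8, 8) = (-4, -3.6).

Step 2 — sample covariance matrix, S[i,j] = (1/(n-1)) · Σ_k (x_{k,i} - mean_i) · (x_{k,j} - mean_j), divisor n-1 = 4:
  S[U,U] = ((0)·(0) + (2)·(2) + (0)·(0) + (-3)·(-3) + (1)·(1)) / 4 = 14/4 = 3.5
  S[U,V] = ((0)·(-0.4) + (2)·(0.6) + (0)·(-0.4) + (-3)·(-1.4) + (1)·(1.6)) / 4 = 7/4 = 1.75
  S[V,V] = ((-0.4)·(-0.4) + (0.6)·(0.6) + (-0.4)·(-0.4) + (-1.4)·(-1.4) + (1.6)·(1.6)) / 4 = 5.2/4 = 1.3
  S = [[3.5, 1.75],
 [1.75, 1.3]].

Step 3 — invert S. det(S) = 3.5·1.3 - (1.75)² = 1.4875.
  S^{-1} = (1/det) · [[d, -b], [-b, a]] = [[0.8739, -1.1765],
 [-1.1765, 2.3529]].

Step 4 — quadratic form (x̄ - mu_0)^T · S^{-1} · (x̄ - mu_0):
  S^{-1} · (x̄ - mu_0) = (0.7395, -3.7647),
  (x̄ - mu_0)^T · [...] = (-4)·(0.7395) + (-3.6)·(-3.7647) = 10.595.

Step 5 — scale by n: T² = 5 · 10.595 = 52.9748.

T² ≈ 52.9748


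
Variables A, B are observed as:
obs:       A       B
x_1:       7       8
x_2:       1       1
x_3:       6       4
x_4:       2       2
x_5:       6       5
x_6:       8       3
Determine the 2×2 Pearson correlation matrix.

Step 1 — column means:
  mean(A) = (7 + 1 + 6 + 2 + 6 + 8) / 6 = 30/6 = 5
  mean(B) = (8 + 1 + 4 + 2 + 5 + 3) / 6 = 23/6 = 3.8333

Step 2 — sample variances and covariances s[i,j] = (1/(n-1)) · Σ_k (x_{k,i} - mean_i) · (x_{k,j} - mean_j), with n-1 = 5:
  s[A,A] = ((2)·(2) + (-4)·(-4) + (1)·(1) + (-3)·(-3) + (1)·(1) + (3)·(3)) / 5 = 40/5 = 8
  s[A,B] = ((2)·(4.1667) + (-4)·(-2.8333) + (1)·(0.1667) + (-3)·(-1.8333) + (1)·(1.1667) + (3)·(-0.8333)) / 5 = 24/5 = 4.8
  s[B,B] = ((4.1667)·(4.1667) + (-2.8333)·(-2.8333) + (0.1667)·(0.1667) + (-1.8333)·(-1.8333) + (1.1667)·(1.1667) + (-0.8333)·(-0.8333)) / 5 = 30.8333/5 = 6.1667
  Sample standard deviations s_i = √(s[i,i]):
  s(A) = √(8) = 2.8284
  s(B) = √(6.1667) = 2.4833

Step 3 — r_{ij} = s_{ij} / (s_i · s_j):
  r[A,A] = 1 (diagonal).
  r[A,B] = 4.8 / (2.8284 · 2.4833) = 4.8 / 7.0238 = 0.6834
  r[B,B] = 1 (diagonal).

R is symmetric with unit diagonal. Assembling:

R = [[1, 0.6834],
 [0.6834, 1]]


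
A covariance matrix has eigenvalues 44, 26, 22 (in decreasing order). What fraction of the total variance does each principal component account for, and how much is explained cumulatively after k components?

Step 1 — total variance = trace(Sigma) = Σ λ_i = 44 + 26 + 22 = 92.

Step 2 — fraction explained by component i = λ_i / Σ λ:
  PC1: 44/92 = 0.4783
  PC2: 26/92 = 0.2826
  PC3: 22/92 = 0.2391

Step 3 — cumulative fraction after k components = (λ_1 + ... + λ_k) / Σ λ:
  k = 1: 44/92 = 0.4783
  k = 2: (44 + 26)/92 = 70/92 = 0.7609
  k = 3: (44 + 26 + 22)/92 = 92/92 = 1

Summary (fraction, with percent):

explained: PC1 0.4783 (47.83%), PC2 0.2826 (28.26%), PC3 0.2391 (23.91%);  cumulative: 0.4783, 0.7609, 1


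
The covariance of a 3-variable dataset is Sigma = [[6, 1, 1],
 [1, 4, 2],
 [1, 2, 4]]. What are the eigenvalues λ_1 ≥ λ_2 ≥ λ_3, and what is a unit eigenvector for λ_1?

Step 1 — characteristic polynomial p(λ) = det(λI - Sigma) = λ³ - tr·λ² + c_1·λ - det, where tr = trace, c_1 = sum of the principal 2×2 minors, det = det(Sigma):
  tr = 6 + 4 + 4 = 14,
  c_1 = (6·4 - (1)²) + (6·4 - (1)²) + (4·4 - (2)²) = 23 + 23 + 12 = 58,
  det = 6·(4·4 - (2)²) - (1)·((1)·4 - (2)·(1)) + (1)·((1)·(2) - 4·(1)) = 6·(12) - (1)·(2) + (1)·(-2) = 68.
  So p(λ) = λ³ - 14λ² + 58λ - 68.
Step 2 — look for an integer root (rational root theorem: any rational root is an integer divisor of 68). Testing λ = 2:
  p(2) = 8 - 56 + 116 - 68 = 0  ✓
  Dividing out (λ - 2): p(λ) = (λ - 2)(λ² - 12λ + 34).
Step 3 — remaining eigenvalues from the quadratic λ² - 12λ + 34 = 0:
  Δ = 12² - 4·34 = 144 - 136 = 8,  λ = (12 ± √8)/2 = (12 ± 2.8284)/2 ≈ 7.4142 or 4.5858.
  Sorted: λ_1 = 7.4142,  λ_2 = 4.5858,  λ_3 = 2  (check: sum = 14 = tr ✓).

Step 4 — unit eigenvector for λ_1 ≈ 7.4142: v spans the null space of (Sigma - λ_1 I), whose rows are
  r_1 = (-1.4142, 1, 1),  r_2 = (1, -3.4142, 2),  r_3 = (1, 2, -3.4142).
  v is orthogonal to every row, so take v ∝ r_1 × r_2 = ((1)·(2) - (1)·(-3.4142), (1)·(1) - (-1.4142)·(2), (-1.4142)·(-3.4142) - (1)·(1)) ≈ (5.4142, 3.8284, 3.8284).
  Let u = (5.4142, 3.8284, 3.8284).
  ||u|| = √((5.4142)² + (3.8284)² + (3.8284)²) = √(58.6274) ≈ 7.6569,  v_1 = u/||u|| ≈ (0.7071, 0.5, 0.5) (||v_1|| = 1).

λ_1 = 7.4142,  λ_2 = 4.5858,  λ_3 = 2;  v_1 ≈ (0.7071, 0.5, 0.5)


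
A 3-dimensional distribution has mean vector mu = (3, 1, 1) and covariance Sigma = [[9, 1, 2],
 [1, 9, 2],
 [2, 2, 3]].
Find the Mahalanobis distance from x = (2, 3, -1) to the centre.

Step 1 — centre the observation: (x - mu) = (-1, 2, -2).

Step 2 — invert Sigma (cofactor / det for 3×3, or solve directly):
  Sigma^{-1} = [[0.1307, 0.0057, -0.0909],
 [0.0057, 0.1307, -0.0909],
 [-0.0909, -0.0909, 0.4545]].

Step 3 — form the quadratic (x - mu)^T · Sigma^{-1} · (x - mu):
  Sigma^{-1} · (x - mu) = (0.0625, 0.4375, -1).
  (x - mu)^T · [Sigma^{-1} · (x - mu)] = (-1)·(0.0625) + (2)·(0.4375) + (-2)·(-1) = 2.8125.

Step 4 — take square root: d = √(2.8125) ≈ 1.6771.

d(x, mu) = √(2.8125) ≈ 1.6771


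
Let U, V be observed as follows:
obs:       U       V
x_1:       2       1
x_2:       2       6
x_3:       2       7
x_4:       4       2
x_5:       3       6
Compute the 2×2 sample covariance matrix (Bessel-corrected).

Step 1 — column means:
  mean(U) = (2 + 2 + 2 + 4 + 3) / 5 = 13/5 = 2.6
  mean(V) = (1 + 6 + 7 + 2 + 6) / 5 = 22/5 = 4.4

Step 2 — sample covariance S[i,j] = (1/(n-1)) · Σ_k (x_{k,i} - mean_i) · (x_{k,j} - mean_j), with n-1 = 4.
  S[U,U] = ((-0.6)·(-0.6) + (-0.6)·(-0.6) + (-0.6)·(-0.6) + (1.4)·(1.4) + (0.4)·(0.4)) / 4 = 3.2/4 = 0.8
  S[U,V] = ((-0.6)·(-3.4) + (-0.6)·(1.6) + (-0.6)·(2.6) + (1.4)·(-2.4) + (0.4)·(1.6)) / 4 = -3.2/4 = -0.8
  S[V,V] = ((-3.4)·(-3.4) + (1.6)·(1.6) + (2.6)·(2.6) + (-2.4)·(-2.4) + (1.6)·(1.6)) / 4 = 29.2/4 = 7.3

S is symmetric (S[j,i] = S[i,j]). Assembling:

S = [[0.8, -0.8],
 [-0.8, 7.3]]


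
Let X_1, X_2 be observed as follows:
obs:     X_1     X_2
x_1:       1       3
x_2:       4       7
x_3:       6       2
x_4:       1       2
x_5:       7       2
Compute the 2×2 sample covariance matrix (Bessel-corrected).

Step 1 — column means:
  mean(X_1) = (1 + 4 + 6 + 1 + 7) / 5 = 19/5 = 3.8
  mean(X_2) = (3 + 7 + 2 + 2 + 2) / 5 = 16/5 = 3.2

Step 2 — sample covariance S[i,j] = (1/(n-1)) · Σ_k (x_{k,i} - mean_i) · (x_{k,j} - mean_j), with n-1 = 4.
  S[X_1,X_1] = ((-2.8)·(-2.8) + (0.2)·(0.2) + (2.2)·(2.2) + (-2.8)·(-2.8) + (3.2)·(3.2)) / 4 = 30.8/4 = 7.7
  S[X_1,X_2] = ((-2.8)·(-0.2) + (0.2)·(3.8) + (2.2)·(-1.2) + (-2.8)·(-1.2) + (3.2)·(-1.2)) / 4 = -1.8/4 = -0.45
  S[X_2,X_2] = ((-0.2)·(-0.2) + (3.8)·(3.8) + (-1.2)·(-1.2) + (-1.2)·(-1.2) + (-1.2)·(-1.2)) / 4 = 18.8/4 = 4.7

S is symmetric (S[j,i] = S[i,j]). Assembling:

S = [[7.7, -0.45],
 [-0.45, 4.7]]


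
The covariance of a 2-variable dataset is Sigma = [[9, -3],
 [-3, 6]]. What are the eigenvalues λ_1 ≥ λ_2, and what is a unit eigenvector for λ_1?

Step 1 — characteristic polynomial of 2×2 Sigma:
  det(Sigma - λI) = λ² - trace · λ + det = 0.
  trace = 9 + 6 = 15, det = 9·6 - (-3)² = 45.
Step 2 — discriminant:
  Δ = trace² - 4·det = 225 - 180 = 45.
Step 3 — eigenvalues:
  λ = (trace ± √Δ)/2 = (15 ± 6.7082)/2,
  λ_1 = 10.8541,  λ_2 = 4.1459.

Step 4 — unit eigenvector for λ_1: solve (Sigma - λ_1 I)v = 0. First row:
  (9 - 10.8541)·v_x + (-3)·v_y = 0, i.e. (-1.8541)·v_x + (-3)·v_y = 0,
  so v ∝ (b, λ_1 - a) = (-3, 1.8541); multiply by -1 so the first entry is positive: u = (3, -1.8541).
  ||u|| = √((3)² + (-1.8541)²) = √(12.4377) ≈ 3.5267,
  v_1 = u/||u|| ≈ (0.8507, -0.5257) (||v_1|| = 1).

λ_1 = 10.8541,  λ_2 = 4.1459;  v_1 ≈ (0.8507, -0.5257)


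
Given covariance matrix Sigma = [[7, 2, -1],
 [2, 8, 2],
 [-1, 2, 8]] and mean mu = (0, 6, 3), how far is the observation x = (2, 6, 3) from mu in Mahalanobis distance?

Step 1 — centre the observation: (x - mu) = (2, 0, 0).

Step 2 — invert Sigma (cofactor / det for 3×3, or solve directly):
  Sigma^{-1} = [[0.1613, -0.0484, 0.0323],
 [-0.0484, 0.1478, -0.043],
 [0.0323, -0.043, 0.1398]].

Step 3 — form the quadratic (x - mu)^T · Sigma^{-1} · (x - mu):
  Sigma^{-1} · (x - mu) = (0.3226, -0.0968, 0.0645).
  (x - mu)^T · [Sigma^{-1} · (x - mu)] = (2)·(0.3226) + (0)·(-0.0968) + (0)·(0.0645) = 0.6452.

Step 4 — take square root: d = √(0.6452) ≈ 0.8032.

d(x, mu) = √(0.6452) ≈ 0.8032


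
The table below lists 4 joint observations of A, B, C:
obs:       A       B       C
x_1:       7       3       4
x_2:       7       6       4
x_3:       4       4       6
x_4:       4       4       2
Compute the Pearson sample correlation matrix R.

Step 1 — column means:
  mean(A) = (7 + 7 + 4 + 4) / 4 = 22/4 = 5.5
  mean(B) = (3 + 6 + 4 + 4) / 4 = 17/4 = 4.25
  mean(C) = (4 + 4 + 6 + 2) / 4 = 16/4 = 4

Step 2 — sample variances and covariances s[i,j] = (1/(n-1)) · Σ_k (x_{k,i} - mean_i) · (x_{k,j} - mean_j), with n-1 = 3:
  s[A,A] = ((1.5)·(1.5) + (1.5)·(1.5) + (-1.5)·(-1.5) + (-1.5)·(-1.5)) / 3 = 9/3 = 3
  s[A,B] = ((1.5)·(-1.25) + (1.5)·(1.75) + (-1.5)·(-0.25) + (-1.5)·(-0.25)) / 3 = 1.5/3 = 0.5
  s[A,C] = ((1.5)·(0) + (1.5)·(0) + (-1.5)·(2) + (-1.5)·(-2)) / 3 = 0/3 = 0
  s[B,B] = ((-1.25)·(-1.25) + (1.75)·(1.75) + (-0.25)·(-0.25) + (-0.25)·(-0.25)) / 3 = 4.75/3 = 1.5833
  s[B,C] = ((-1.25)·(0) + (1.75)·(0) + (-0.25)·(2) + (-0.25)·(-2)) / 3 = 0/3 = 0
  s[C,C] = ((0)·(0) + (0)·(0) + (2)·(2) + (-2)·(-2)) / 3 = 8/3 = 2.6667
  Sample standard deviations s_i = √(s[i,i]):
  s(A) = √(3) = 1.7321
  s(B) = √(1.5833) = 1.2583
  s(C) = √(2.6667) = 1.633

Step 3 — r_{ij} = s_{ij} / (s_i · s_j):
  r[A,A] = 1 (diagonal).
  r[A,B] = 0.5 / (1.7321 · 1.2583) = 0.5 / 2.1794 = 0.2294
  r[A,C] = 0 / (1.7321 · 1.633) = 0 / 2.8284 = 0
  r[B,B] = 1 (diagonal).
  r[B,C] = 0 / (1.2583 · 1.633) = 0 / 2.0548 = 0
  r[C,C] = 1 (diagonal).

R is symmetric with unit diagonal. Assembling:

R = [[1, 0.2294, 0],
 [0.2294, 1, 0],
 [0, 0, 1]]


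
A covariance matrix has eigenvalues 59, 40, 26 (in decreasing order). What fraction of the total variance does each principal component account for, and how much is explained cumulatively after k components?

Step 1 — total variance = trace(Sigma) = Σ λ_i = 59 + 40 + 26 = 125.

Step 2 — fraction explained by component i = λ_i / Σ λ:
  PC1: 59/125 = 0.472
  PC2: 40/125 = 0.32
  PC3: 26/125 = 0.208

Step 3 — cumulative fraction after k components = (λ_1 + ... + λ_k) / Σ λ:
  k = 1: 59/125 = 0.472
  k = 2: (59 + 40)/125 = 99/125 = 0.792
  k = 3: (59 + 40 + 26)/125 = 125/125 = 1

Summary (fraction, with percent):

explained: PC1 0.472 (47.2%), PC2 0.32 (32%), PC3 0.208 (20.8%);  cumulative: 0.472, 0.792, 1


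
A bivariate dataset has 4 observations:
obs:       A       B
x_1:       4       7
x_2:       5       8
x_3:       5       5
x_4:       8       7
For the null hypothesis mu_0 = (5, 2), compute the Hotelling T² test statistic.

Step 1 — sample mean vector:
  mean(A) = (4 + 5 + 5 + 8) / 4 = 22/4 = 5.5
  mean(B) = (7 + 8 + 5 + 7) / 4 = 27/4 = 6.75
  x̄ = (5.5, 6.75),  deviation x̄ - mu_0 = (5.5, 6.75) - (5, 2) = (0.5, 4.75).

Step 2 — sample covariance matrix, S[i,j] = (1/(n-1)) · Σ_k (x_{k,i} - mean_i) · (x_{k,j} - mean_j), divisor n-1 = 3:
  S[A,A] = ((-1.5)·(-1.5) + (-0.5)·(-0.5) + (-0.5)·(-0.5) + (2.5)·(2.5)) / 3 = 9/3 = 3
  S[A,B] = ((-1.5)·(0.25) + (-0.5)·(1.25) + (-0.5)·(-1.75) + (2.5)·(0.25)) / 3 = 0.5/3 = 0.1667
  S[B,B] = ((0.25)·(0.25) + (1.25)·(1.25) + (-1.75)·(-1.75) + (0.25)·(0.25)) / 3 = 4.75/3 = 1.5833
  S = [[3, 0.1667],
 [0.1667, 1.5833]].

Step 3 — invert S. det(S) = 3·1.5833 - (0.1667)² = 4.7222.
  S^{-1} = (1/det) · [[d, -b], [-b, a]] = [[0.3353, -0.0353],
 [-0.0353, 0.6353]].

Step 4 — quadratic form (x̄ - mu_0)^T · S^{-1} · (x̄ - mu_0):
  S^{-1} · (x̄ - mu_0) = (0, 3),
  (x̄ - mu_0)^T · [...] = (0.5)·(0) + (4.75)·(3) = 14.25.

Step 5 — scale by n: T² = 4 · 14.25 = 57.

T² ≈ 57


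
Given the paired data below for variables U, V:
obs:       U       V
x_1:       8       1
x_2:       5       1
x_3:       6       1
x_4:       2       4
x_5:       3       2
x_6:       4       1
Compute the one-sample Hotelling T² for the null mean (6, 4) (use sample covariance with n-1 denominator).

Step 1 — sample mean vector:
  mean(U) = (8 + 5 + 6 + 2 + 3 + 4) / 6 = 28/6 = 4.6667
  mean(V) = (1 + 1 + 1 + 4 + 2 + 1) / 6 = 10/6 = 1.6667
  x̄ = (4.6667, 1.6667),  deviation x̄ - mu_0 = (4.6667, 1.6667) - (6, 4) = (-1.3333, -2.3333).

Step 2 — sample covariance matrix, S[i,j] = (1/(n-1)) · Σ_k (x_{k,i} - mean_i) · (x_{k,j} - mean_j), divisor n-1 = 5:
  S[U,U] = ((3.3333)·(3.3333) + (0.3333)·(0.3333) + (1.3333)·(1.3333) + (-2.6667)·(-2.6667) + (-1.6667)·(-1.6667) + (-0.6667)·(-0.6667)) / 5 = 23.3333/5 = 4.6667
  S[U,V] = ((3.3333)·(-0.6667) + (0.3333)·(-0.6667) + (1.3333)·(-0.6667) + (-2.6667)·(2.3333) + (-1.6667)·(0.3333) + (-0.6667)·(-0.6667)) / 5 = -9.6667/5 = -1.9333
  S[V,V] = ((-0.6667)·(-0.6667) + (-0.6667)·(-0.6667) + (-0.6667)·(-0.6667) + (2.3333)·(2.3333) + (0.3333)·(0.3333) + (-0.6667)·(-0.6667)) / 5 = 7.3333/5 = 1.4667
  S = [[4.6667, -1.9333],
 [-1.9333, 1.4667]].

Step 3 — invert S. det(S) = 4.6667·1.4667 - (-1.9333)² = 3.1067.
  S^{-1} = (1/det) · [[d, -b], [-b, a]] = [[0.4721, 0.6223],
 [0.6223, 1.5021]].

Step 4 — quadratic form (x̄ - mu_0)^T · S^{-1} · (x̄ - mu_0):
  S^{-1} · (x̄ - mu_0) = (-2.0815, -4.3348),
  (x̄ - mu_0)^T · [...] = (-1.3333)·(-2.0815) + (-2.3333)·(-4.3348) = 12.8898.

Step 5 — scale by n: T² = 6 · 12.8898 = 77.3391.

T² ≈ 77.3391


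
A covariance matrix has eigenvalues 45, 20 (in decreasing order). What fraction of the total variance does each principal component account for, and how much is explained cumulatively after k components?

Step 1 — total variance = trace(Sigma) = Σ λ_i = 45 + 20 = 65.

Step 2 — fraction explained by component i = λ_i / Σ λ:
  PC1: 45/65 = 0.6923
  PC2: 20/65 = 0.3077

Step 3 — cumulative fraction after k components = (λ_1 + ... + λ_k) / Σ λ:
  k = 1: 45/65 = 0.6923
  k = 2: (45 + 20)/65 = 65/65 = 1

Summary (fraction, with percent):

explained: PC1 0.6923 (69.23%), PC2 0.3077 (30.77%);  cumulative: 0.6923, 1


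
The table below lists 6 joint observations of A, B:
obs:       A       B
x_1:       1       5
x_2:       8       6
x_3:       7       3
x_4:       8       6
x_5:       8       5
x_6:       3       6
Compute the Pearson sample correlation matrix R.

Step 1 — column means:
  mean(A) = (1 + 8 + 7 + 8 + 8 + 3) / 6 = 35/6 = 5.8333
  mean(B) = (5 + 6 + 3 + 6 + 5 + 6) / 6 = 31/6 = 5.1667

Step 2 — sample variances and covariances s[i,j] = (1/(n-1)) · Σ_k (x_{k,i} - mean_i) · (x_{k,j} - mean_j), with n-1 = 5:
  s[A,A] = ((-4.8333)·(-4.8333) + (2.1667)·(2.1667) + (1.1667)·(1.1667) + (2.1667)·(2.1667) + (2.1667)·(2.1667) + (-2.8333)·(-2.8333)) / 5 = 46.8333/5 = 9.3667
  s[A,B] = ((-4.8333)·(-0.1667) + (2.1667)·(0.8333) + (1.1667)·(-2.1667) + (2.1667)·(0.8333) + (2.1667)·(-0.1667) + (-2.8333)·(0.8333)) / 5 = -0.8333/5 = -0.1667
  s[B,B] = ((-0.1667)·(-0.1667) + (0.8333)·(0.8333) + (-2.1667)·(-2.1667) + (0.8333)·(0.8333) + (-0.1667)·(-0.1667) + (0.8333)·(0.8333)) / 5 = 6.8333/5 = 1.3667
  Sample standard deviations s_i = √(s[i,i]):
  s(A) = √(9.3667) = 3.0605
  s(B) = √(1.3667) = 1.169

Step 3 — r_{ij} = s_{ij} / (s_i · s_j):
  r[A,A] = 1 (diagonal).
  r[A,B] = -0.1667 / (3.0605 · 1.169) = -0.1667 / 3.5779 = -0.0466
  r[B,B] = 1 (diagonal).

R is symmetric with unit diagonal. Assembling:

R = [[1, -0.0466],
 [-0.0466, 1]]


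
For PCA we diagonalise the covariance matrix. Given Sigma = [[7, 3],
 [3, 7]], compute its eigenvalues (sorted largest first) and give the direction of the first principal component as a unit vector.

Step 1 — characteristic polynomial of 2×2 Sigma:
  det(Sigma - λI) = λ² - trace · λ + det = 0.
  trace = 7 + 7 = 14, det = 7·7 - (3)² = 40.
Step 2 — discriminant:
  Δ = trace² - 4·det = 196 - 160 = 36.
Step 3 — eigenvalues:
  λ = (trace ± √Δ)/2 = (14 ± 6)/2,
  λ_1 = 10,  λ_2 = 4.

Step 4 — unit eigenvector for λ_1: solve (Sigma - λ_1 I)v = 0. First row:
  (7 - 10)·v_x + (3)·v_y = 0, i.e. (-3)·v_x + (3)·v_y = 0,
  so v ∝ (b, λ_1 - a) = (3, 3) = u.
  ||u|| = √((3)² + (3)²) = √(18) ≈ 4.2426,
  v_1 = u/||u|| ≈ (0.7071, 0.7071) (||v_1|| = 1).

λ_1 = 10,  λ_2 = 4;  v_1 ≈ (0.7071, 0.7071)


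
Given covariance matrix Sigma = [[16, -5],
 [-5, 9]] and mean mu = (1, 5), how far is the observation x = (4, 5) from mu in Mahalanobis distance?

Step 1 — centre the observation: (x - mu) = (3, 0).

Step 2 — invert Sigma. det(Sigma) = 16·9 - (-5)² = 119.
  Sigma^{-1} = (1/det) · [[d, -b], [-b, a]] = [[0.0756, 0.042],
 [0.042, 0.1345]].

Step 3 — form the quadratic (x - mu)^T · Sigma^{-1} · (x - mu):
  Sigma^{-1} · (x - mu) = (0.2269, 0.1261).
  (x - mu)^T · [Sigma^{-1} · (x - mu)] = (3)·(0.2269) + (0)·(0.1261) = 0.6807.

Step 4 — take square root: d = √(0.6807) ≈ 0.825.

d(x, mu) = √(0.6807) ≈ 0.825


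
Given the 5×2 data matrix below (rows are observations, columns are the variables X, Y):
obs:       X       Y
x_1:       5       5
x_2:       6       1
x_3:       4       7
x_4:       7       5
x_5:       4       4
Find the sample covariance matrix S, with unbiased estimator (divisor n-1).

Step 1 — column means:
  mean(X) = (5 + 6 + 4 + 7 + 4) / 5 = 26/5 = 5.2
  mean(Y) = (5 + 1 + 7 + 5 + 4) / 5 = 22/5 = 4.4

Step 2 — sample covariance S[i,j] = (1/(n-1)) · Σ_k (x_{k,i} - mean_i) · (x_{k,j} - mean_j), with n-1 = 4.
  S[X,X] = ((-0.2)·(-0.2) + (0.8)·(0.8) + (-1.2)·(-1.2) + (1.8)·(1.8) + (-1.2)·(-1.2)) / 4 = 6.8/4 = 1.7
  S[X,Y] = ((-0.2)·(0.6) + (0.8)·(-3.4) + (-1.2)·(2.6) + (1.8)·(0.6) + (-1.2)·(-0.4)) / 4 = -4.4/4 = -1.1
  S[Y,Y] = ((0.6)·(0.6) + (-3.4)·(-3.4) + (2.6)·(2.6) + (0.6)·(0.6) + (-0.4)·(-0.4)) / 4 = 19.2/4 = 4.8

S is symmetric (S[j,i] = S[i,j]). Assembling:

S = [[1.7, -1.1],
 [-1.1, 4.8]]


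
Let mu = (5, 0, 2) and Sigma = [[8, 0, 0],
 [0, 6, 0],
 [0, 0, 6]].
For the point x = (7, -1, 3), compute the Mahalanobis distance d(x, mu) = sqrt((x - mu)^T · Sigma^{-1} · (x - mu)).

Step 1 — centre the observation: (x - mu) = (2, -1, 1).

Step 2 — invert Sigma (cofactor / det for 3×3, or solve directly):
  Sigma^{-1} = [[0.125, 0, 0],
 [0, 0.1667, 0],
 [0, 0, 0.1667]].

Step 3 — form the quadratic (x - mu)^T · Sigma^{-1} · (x - mu):
  Sigma^{-1} · (x - mu) = (0.25, -0.1667, 0.1667).
  (x - mu)^T · [Sigma^{-1} · (x - mu)] = (2)·(0.25) + (-1)·(-0.1667) + (1)·(0.1667) = 0.8333.

Step 4 — take square root: d = √(0.8333) ≈ 0.9129.

d(x, mu) = √(0.8333) ≈ 0.9129


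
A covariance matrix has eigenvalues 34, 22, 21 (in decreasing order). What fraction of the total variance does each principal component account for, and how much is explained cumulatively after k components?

Step 1 — total variance = trace(Sigma) = Σ λ_i = 34 + 22 + 21 = 77.

Step 2 — fraction explained by component i = λ_i / Σ λ:
  PC1: 34/77 = 0.4416
  PC2: 22/77 = 0.2857
  PC3: 21/77 = 0.2727

Step 3 — cumulative fraction after k components = (λ_1 + ... + λ_k) / Σ λ:
  k = 1: 34/77 = 0.4416
  k = 2: (34 + 22)/77 = 56/77 = 0.7273
  k = 3: (34 + 22 + 21)/77 = 77/77 = 1

Summary (fraction, with percent):

explained: PC1 0.4416 (44.16%), PC2 0.2857 (28.57%), PC3 0.2727 (27.27%);  cumulative: 0.4416, 0.7273, 1


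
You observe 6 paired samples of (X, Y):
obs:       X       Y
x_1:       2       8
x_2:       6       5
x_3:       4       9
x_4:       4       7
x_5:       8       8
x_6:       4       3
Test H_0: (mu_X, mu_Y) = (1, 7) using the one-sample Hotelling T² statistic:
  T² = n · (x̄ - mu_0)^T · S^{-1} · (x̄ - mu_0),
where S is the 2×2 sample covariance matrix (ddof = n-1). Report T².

Step 1 — sample mean vector:
  mean(X) = (2 + 6 + 4 + 4 + 8 + 4) / 6 = 28/6 = 4.6667
  mean(Y) = (8 + 5 + 9 + 7 + 8 + 3) / 6 = 40/6 = 6.6667
  x̄ = (4.6667, 6.6667),  deviation x̄ - mu_0 = (4.6667, 6.6667) - (1, 7) = (3.6667, -0.3333).

Step 2 — sample covariance matrix, S[i,j] = (1/(n-1)) · Σ_k (x_{k,i} - mean_i) · (x_{k,j} - mean_j), divisor n-1 = 5:
  S[X,X] = ((-2.6667)·(-2.6667) + (1.3333)·(1.3333) + (-0.6667)·(-0.6667) + (-0.6667)·(-0.6667) + (3.3333)·(3.3333) + (-0.6667)·(-0.6667)) / 5 = 21.3333/5 = 4.2667
  S[X,Y] = ((-2.6667)·(1.3333) + (1.3333)·(-1.6667) + (-0.6667)·(2.3333) + (-0.6667)·(0.3333) + (3.3333)·(1.3333) + (-0.6667)·(-3.6667)) / 5 = -0.6667/5 = -0.1333
  S[Y,Y] = ((1.3333)·(1.3333) + (-1.6667)·(-1.6667) + (2.3333)·(2.3333) + (0.3333)·(0.3333) + (1.3333)·(1.3333) + (-3.6667)·(-3.6667)) / 5 = 25.3333/5 = 5.0667
  S = [[4.2667, -0.1333],
 [-0.1333, 5.0667]].

Step 3 — invert S. det(S) = 4.2667·5.0667 - (-0.1333)² = 21.6.
  S^{-1} = (1/det) · [[d, -b], [-b, a]] = [[0.2346, 0.0062],
 [0.0062, 0.1975]].

Step 4 — quadratic form (x̄ - mu_0)^T · S^{-1} · (x̄ - mu_0):
  S^{-1} · (x̄ - mu_0) = (0.858, -0.0432),
  (x̄ - mu_0)^T · [...] = (3.6667)·(0.858) + (-0.3333)·(-0.0432) = 3.1605.

Step 5 — scale by n: T² = 6 · 3.1605 = 18.963.

T² ≈ 18.963


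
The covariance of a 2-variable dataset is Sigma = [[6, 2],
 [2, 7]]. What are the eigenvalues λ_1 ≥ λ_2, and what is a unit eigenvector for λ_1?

Step 1 — characteristic polynomial of 2×2 Sigma:
  det(Sigma - λI) = λ² - trace · λ + det = 0.
  trace = 6 + 7 = 13, det = 6·7 - (2)² = 38.
Step 2 — discriminant:
  Δ = trace² - 4·det = 169 - 152 = 17.
Step 3 — eigenvalues:
  λ = (trace ± √Δ)/2 = (13 ± 4.1231)/2,
  λ_1 = 8.5616,  λ_2 = 4.4384.

Step 4 — unit eigenvector for λ_1: solve (Sigma - λ_1 I)v = 0. First row:
  (6 - 8.5616)·v_x + (2)·v_y = 0, i.e. (-2.5616)·v_x + (2)·v_y = 0,
  so v ∝ (b, λ_1 - a) = (2, 2.5616) = u.
  ||u|| = √((2)² + (2.5616)²) = √(10.5616) ≈ 3.2499,
  v_1 = u/||u|| ≈ (0.6154, 0.7882) (||v_1|| = 1).

λ_1 = 8.5616,  λ_2 = 4.4384;  v_1 ≈ (0.6154, 0.7882)


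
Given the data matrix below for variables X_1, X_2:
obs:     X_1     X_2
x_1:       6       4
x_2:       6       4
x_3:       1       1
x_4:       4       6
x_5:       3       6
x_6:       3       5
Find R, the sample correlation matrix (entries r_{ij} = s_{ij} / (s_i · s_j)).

Step 1 — column means:
  mean(X_1) = (6 + 6 + 1 + 4 + 3 + 3) / 6 = 23/6 = 3.8333
  mean(X_2) = (4 + 4 + 1 + 6 + 6 + 5) / 6 = 26/6 = 4.3333

Step 2 — sample variances and covariances s[i,j] = (1/(n-1)) · Σ_k (x_{k,i} - mean_i) · (x_{k,j} - mean_j), with n-1 = 5:
  s[X_1,X_1] = ((2.1667)·(2.1667) + (2.1667)·(2.1667) + (-2.8333)·(-2.8333) + (0.1667)·(0.1667) + (-0.8333)·(-0.8333) + (-0.8333)·(-0.8333)) / 5 = 18.8333/5 = 3.7667
  s[X_1,X_2] = ((2.1667)·(-0.3333) + (2.1667)·(-0.3333) + (-2.8333)·(-3.3333) + (0.1667)·(1.6667) + (-0.8333)·(1.6667) + (-0.8333)·(0.6667)) / 5 = 6.3333/5 = 1.2667
  s[X_2,X_2] = ((-0.3333)·(-0.3333) + (-0.3333)·(-0.3333) + (-3.3333)·(-3.3333) + (1.6667)·(1.6667) + (1.6667)·(1.6667) + (0.6667)·(0.6667)) / 5 = 17.3333/5 = 3.4667
  Sample standard deviations s_i = √(s[i,i]):
  s(X_1) = √(3.7667) = 1.9408
  s(X_2) = √(3.4667) = 1.8619

Step 3 — r_{ij} = s_{ij} / (s_i · s_j):
  r[X_1,X_1] = 1 (diagonal).
  r[X_1,X_2] = 1.2667 / (1.9408 · 1.8619) = 1.2667 / 3.6136 = 0.3505
  r[X_2,X_2] = 1 (diagonal).

R is symmetric with unit diagonal. Assembling:

R = [[1, 0.3505],
 [0.3505, 1]]


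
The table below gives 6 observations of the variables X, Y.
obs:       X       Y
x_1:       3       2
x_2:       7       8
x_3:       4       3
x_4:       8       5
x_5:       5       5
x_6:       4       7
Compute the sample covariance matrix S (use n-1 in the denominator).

Step 1 — column means:
  mean(X) = (3 + 7 + 4 + 8 + 5 + 4) / 6 = 31/6 = 5.1667
  mean(Y) = (2 + 8 + 3 + 5 + 5 + 7) / 6 = 30/6 = 5

Step 2 — sample covariance S[i,j] = (1/(n-1)) · Σ_k (x_{k,i} - mean_i) · (x_{k,j} - mean_j), with n-1 = 5.
  S[X,X] = ((-2.1667)·(-2.1667) + (1.8333)·(1.8333) + (-1.1667)·(-1.1667) + (2.8333)·(2.8333) + (-0.1667)·(-0.1667) + (-1.1667)·(-1.1667)) / 5 = 18.8333/5 = 3.7667
  S[X,Y] = ((-2.1667)·(-3) + (1.8333)·(3) + (-1.1667)·(-2) + (2.8333)·(0) + (-0.1667)·(0) + (-1.1667)·(2)) / 5 = 12/5 = 2.4
  S[Y,Y] = ((-3)·(-3) + (3)·(3) + (-2)·(-2) + (0)·(0) + (0)·(0) + (2)·(2)) / 5 = 26/5 = 5.2

S is symmetric (S[j,i] = S[i,j]). Assembling:

S = [[3.7667, 2.4],
 [2.4, 5.2]]


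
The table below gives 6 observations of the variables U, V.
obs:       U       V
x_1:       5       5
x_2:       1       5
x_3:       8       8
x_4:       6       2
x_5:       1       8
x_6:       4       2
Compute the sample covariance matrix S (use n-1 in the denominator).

Step 1 — column means:
  mean(U) = (5 + 1 + 8 + 6 + 1 + 4) / 6 = 25/6 = 4.1667
  mean(V) = (5 + 5 + 8 + 2 + 8 + 2) / 6 = 30/6 = 5

Step 2 — sample covariance S[i,j] = (1/(n-1)) · Σ_k (x_{k,i} - mean_i) · (x_{k,j} - mean_j), with n-1 = 5.
  S[U,U] = ((0.8333)·(0.8333) + (-3.1667)·(-3.1667) + (3.8333)·(3.8333) + (1.8333)·(1.8333) + (-3.1667)·(-3.1667) + (-0.1667)·(-0.1667)) / 5 = 38.8333/5 = 7.7667
  S[U,V] = ((0.8333)·(0) + (-3.1667)·(0) + (3.8333)·(3) + (1.8333)·(-3) + (-3.1667)·(3) + (-0.1667)·(-3)) / 5 = -3/5 = -0.6
  S[V,V] = ((0)·(0) + (0)·(0) + (3)·(3) + (-3)·(-3) + (3)·(3) + (-3)·(-3)) / 5 = 36/5 = 7.2

S is symmetric (S[j,i] = S[i,j]). Assembling:

S = [[7.7667, -0.6],
 [-0.6, 7.2]]


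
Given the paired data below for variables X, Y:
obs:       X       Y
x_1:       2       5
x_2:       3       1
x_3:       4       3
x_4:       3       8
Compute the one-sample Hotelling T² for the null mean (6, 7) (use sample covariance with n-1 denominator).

Step 1 — sample mean vector:
  mean(X) = (2 + 3 + 4 + 3) / 4 = 12/4 = 3
  mean(Y) = (5 + 1 + 3 + 8) / 4 = 17/4 = 4.25
  x̄ = (3, 4.25),  deviation x̄ - mu_0 = (3, 4.25) - (6, 7) = (-3, -2.75).

Step 2 — sample covariance matrix, S[i,j] = (1/(n-1)) · Σ_k (x_{k,i} - mean_i) · (x_{k,j} - mean_j), divisor n-1 = 3:
  S[X,X] = ((-1)·(-1) + (0)·(0) + (1)·(1) + (0)·(0)) / 3 = 2/3 = 0.6667
  S[X,Y] = ((-1)·(0.75) + (0)·(-3.25) + (1)·(-1.25) + (0)·(3.75)) / 3 = -2/3 = -0.6667
  S[Y,Y] = ((0.75)·(0.75) + (-3.25)·(-3.25) + (-1.25)·(-1.25) + (3.75)·(3.75)) / 3 = 26.75/3 = 8.9167
  S = [[0.6667, -0.6667],
 [-0.6667, 8.9167]].

Step 3 — invert S. det(S) = 0.6667·8.9167 - (-0.6667)² = 5.5.
  S^{-1} = (1/det) · [[d, -b], [-b, a]] = [[1.6212, 0.1212],
 [0.1212, 0.1212]].

Step 4 — quadratic form (x̄ - mu_0)^T · S^{-1} · (x̄ - mu_0):
  S^{-1} · (x̄ - mu_0) = (-5.197, -0.697),
  (x̄ - mu_0)^T · [...] = (-3)·(-5.197) + (-2.75)·(-0.697) = 17.5076.

Step 5 — scale by n: T² = 4 · 17.5076 = 70.0303.

T² ≈ 70.0303


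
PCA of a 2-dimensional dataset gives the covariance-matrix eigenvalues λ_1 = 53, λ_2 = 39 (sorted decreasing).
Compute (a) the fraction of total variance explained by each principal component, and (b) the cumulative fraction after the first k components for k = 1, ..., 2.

Step 1 — total variance = trace(Sigma) = Σ λ_i = 53 + 39 = 92.

Step 2 — fraction explained by component i = λ_i / Σ λ:
  PC1: 53/92 = 0.5761
  PC2: 39/92 = 0.4239

Step 3 — cumulative fraction after k components = (λ_1 + ... + λ_k) / Σ λ:
  k = 1: 53/92 = 0.5761
  k = 2: (53 + 39)/92 = 92/92 = 1

Summary (fraction, with percent):

explained: PC1 0.5761 (57.61%), PC2 0.4239 (42.39%);  cumulative: 0.5761, 1


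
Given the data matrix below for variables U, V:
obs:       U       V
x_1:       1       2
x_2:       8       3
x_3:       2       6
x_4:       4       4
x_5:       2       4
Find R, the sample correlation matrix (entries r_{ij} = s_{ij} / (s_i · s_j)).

Step 1 — column means:
  mean(U) = (1 + 8 + 2 + 4 + 2) / 5 = 17/5 = 3.4
  mean(V) = (2 + 3 + 6 + 4 + 4) / 5 = 19/5 = 3.8

Step 2 — sample variances and covariances s[i,j] = (1/(n-1)) · Σ_k (x_{k,i} - mean_i) · (x_{k,j} - mean_j), with n-1 = 4:
  s[U,U] = ((-2.4)·(-2.4) + (4.6)·(4.6) + (-1.4)·(-1.4) + (0.6)·(0.6) + (-1.4)·(-1.4)) / 4 = 31.2/4 = 7.8
  s[U,V] = ((-2.4)·(-1.8) + (4.6)·(-0.8) + (-1.4)·(2.2) + (0.6)·(0.2) + (-1.4)·(0.2)) / 4 = -2.6/4 = -0.65
  s[V,V] = ((-1.8)·(-1.8) + (-0.8)·(-0.8) + (2.2)·(2.2) + (0.2)·(0.2) + (0.2)·(0.2)) / 4 = 8.8/4 = 2.2
  Sample standard deviations s_i = √(s[i,i]):
  s(U) = √(7.8) = 2.7928
  s(V) = √(2.2) = 1.4832

Step 3 — r_{ij} = s_{ij} / (s_i · s_j):
  r[U,U] = 1 (diagonal).
  r[U,V] = -0.65 / (2.7928 · 1.4832) = -0.65 / 4.1425 = -0.1569
  r[V,V] = 1 (diagonal).

R is symmetric with unit diagonal. Assembling:

R = [[1, -0.1569],
 [-0.1569, 1]]


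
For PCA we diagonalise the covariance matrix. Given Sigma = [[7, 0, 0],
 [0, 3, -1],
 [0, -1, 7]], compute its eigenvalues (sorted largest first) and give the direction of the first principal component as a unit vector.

Step 1 — characteristic polynomial p(λ) = det(λI - Sigma) = λ³ - tr·λ² + c_1·λ - det, where tr = trace, c_1 = sum of the principal 2×2 minors, det = det(Sigma):
  tr = 7 + 3 + 7 = 17,
  c_1 = (7·3 - (0)²) + (7·7 - (0)²) + (3·7 - (-1)²) = 21 + 49 + 20 = 90,
  det = 7·(3·7 - (-1)²) - (0)·((0)·7 - (-1)·(0)) + (0)·((0)·(-1) - 3·(0)) = 7·(20) - (0)·(0) + (0)·(0) = 140.
  So p(λ) = λ³ - 17λ² + 90λ - 140.
Step 2 — look for an integer root (rational root theorem: any rational root is an integer divisor of 140). Testing λ = 7:
  p(7) = 343 - 833 + 630 - 140 = 0  ✓
  Dividing out (λ - 7): p(λ) = (λ - 7)(λ² - 10λ + 20).
Step 3 — remaining eigenvalues from the quadratic λ² - 10λ + 20 = 0:
  Δ = 10² - 4·20 = 100 - 80 = 20,  λ = (10 ± √20)/2 = (10 ± 4.4721)/2 ≈ 7.2361 or 2.7639.
  Sorted: λ_1 = 7.2361,  λ_2 = 7,  λ_3 = 2.7639  (check: sum = 17 = tr ✓).

Step 4 — unit eigenvector for λ_1 ≈ 7.2361: v spans the null space of (Sigma - λ_1 I), whose rows are
  r_1 = (-0.2361, 0, 0),  r_2 = (0, -4.2361, -1),  r_3 = (0, -1, -0.2361).
  v is orthogonal to every row, so take v ∝ r_1 × r_2 = ((0)·(-1) - (0)·(-4.2361), (0)·(0) - (-0.2361)·(-1), (-0.2361)·(-4.2361) - (0)·(0)) ≈ (0, -0.2361, 1).
  Rescale (multiply by -1 so the first nonzero entry is positive): u = (0, 0.2361, -1).
  ||u|| = √((0)² + (0.2361)² + (-1)²) = √(1.0557) ≈ 1.0275,  v_1 = u/||u|| ≈ (0, 0.2298, -0.9732) (||v_1|| = 1).

λ_1 = 7.2361,  λ_2 = 7,  λ_3 = 2.7639;  v_1 ≈ (0, 0.2298, -0.9732)


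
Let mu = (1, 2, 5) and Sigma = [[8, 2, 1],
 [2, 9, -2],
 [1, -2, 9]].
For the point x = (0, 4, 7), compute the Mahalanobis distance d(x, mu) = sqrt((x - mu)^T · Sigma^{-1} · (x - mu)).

Step 1 — centre the observation: (x - mu) = (-1, 2, 2).

Step 2 — invert Sigma (cofactor / det for 3×3, or solve directly):
  Sigma^{-1} = [[0.1368, -0.0355, -0.0231],
 [-0.0355, 0.1261, 0.032],
 [-0.0231, 0.032, 0.1208]].

Step 3 — form the quadratic (x - mu)^T · Sigma^{-1} · (x - mu):
  Sigma^{-1} · (x - mu) = (-0.254, 0.3517, 0.3286).
  (x - mu)^T · [Sigma^{-1} · (x - mu)] = (-1)·(-0.254) + (2)·(0.3517) + (2)·(0.3286) = 1.6146.

Step 4 — take square root: d = √(1.6146) ≈ 1.2707.

d(x, mu) = √(1.6146) ≈ 1.2707


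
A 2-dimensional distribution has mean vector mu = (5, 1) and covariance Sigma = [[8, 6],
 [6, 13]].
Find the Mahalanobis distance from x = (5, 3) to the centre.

Step 1 — centre the observation: (x - mu) = (0, 2).

Step 2 — invert Sigma. det(Sigma) = 8·13 - (6)² = 68.
  Sigma^{-1} = (1/det) · [[d, -b], [-b, a]] = [[0.1912, -0.0882],
 [-0.0882, 0.1176]].

Step 3 — form the quadratic (x - mu)^T · Sigma^{-1} · (x - mu):
  Sigma^{-1} · (x - mu) = (-0.1765, 0.2353).
  (x - mu)^T · [Sigma^{-1} · (x - mu)] = (0)·(-0.1765) + (2)·(0.2353) = 0.4706.

Step 4 — take square root: d = √(0.4706) ≈ 0.686.

d(x, mu) = √(0.4706) ≈ 0.686


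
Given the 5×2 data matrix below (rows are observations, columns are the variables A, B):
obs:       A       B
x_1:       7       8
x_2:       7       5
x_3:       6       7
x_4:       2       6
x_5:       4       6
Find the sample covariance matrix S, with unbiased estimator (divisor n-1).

Step 1 — column means:
  mean(A) = (7 + 7 + 6 + 2 + 4) / 5 = 26/5 = 5.2
  mean(B) = (8 + 5 + 7 + 6 + 6) / 5 = 32/5 = 6.4

Step 2 — sample covariance S[i,j] = (1/(n-1)) · Σ_k (x_{k,i} - mean_i) · (x_{k,j} - mean_j), with n-1 = 4.
  S[A,A] = ((1.8)·(1.8) + (1.8)·(1.8) + (0.8)·(0.8) + (-3.2)·(-3.2) + (-1.2)·(-1.2)) / 4 = 18.8/4 = 4.7
  S[A,B] = ((1.8)·(1.6) + (1.8)·(-1.4) + (0.8)·(0.6) + (-3.2)·(-0.4) + (-1.2)·(-0.4)) / 4 = 2.6/4 = 0.65
  S[B,B] = ((1.6)·(1.6) + (-1.4)·(-1.4) + (0.6)·(0.6) + (-0.4)·(-0.4) + (-0.4)·(-0.4)) / 4 = 5.2/4 = 1.3

S is symmetric (S[j,i] = S[i,j]). Assembling:

S = [[4.7, 0.65],
 [0.65, 1.3]]


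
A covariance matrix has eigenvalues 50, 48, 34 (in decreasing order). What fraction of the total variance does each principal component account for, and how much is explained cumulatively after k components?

Step 1 — total variance = trace(Sigma) = Σ λ_i = 50 + 48 + 34 = 132.

Step 2 — fraction explained by component i = λ_i / Σ λ:
  PC1: 50/132 = 0.3788
  PC2: 48/132 = 0.3636
  PC3: 34/132 = 0.2576

Step 3 — cumulative fraction after k components = (λ_1 + ... + λ_k) / Σ λ:
  k = 1: 50/132 = 0.3788
  k = 2: (50 + 48)/132 = 98/132 = 0.7424
  k = 3: (50 + 48 + 34)/132 = 132/132 = 1

Summary (fraction, with percent):

explained: PC1 0.3788 (37.88%), PC2 0.3636 (36.36%), PC3 0.2576 (25.76%);  cumulative: 0.3788, 0.7424, 1


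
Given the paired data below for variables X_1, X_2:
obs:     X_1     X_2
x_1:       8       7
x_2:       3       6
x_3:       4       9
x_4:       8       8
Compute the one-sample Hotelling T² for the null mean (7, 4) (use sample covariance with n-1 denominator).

Step 1 — sample mean vector:
  mean(X_1) = (8 + 3 + 4 + 8) / 4 = 23/4 = 5.75
  mean(X_2) = (7 + 6 + 9 + 8) / 4 = 30/4 = 7.5
  x̄ = (5.75, 7.5),  deviation x̄ - mu_0 = (5.75, 7.5) - (7, 4) = (-1.25, 3.5).

Step 2 — sample covariance matrix, S[i,j] = (1/(n-1)) · Σ_k (x_{k,i} - mean_i) · (x_{k,j} - mean_j), divisor n-1 = 3:
  S[X_1,X_1] = ((2.25)·(2.25) + (-2.75)·(-2.75) + (-1.75)·(-1.75) + (2.25)·(2.25)) / 3 = 20.75/3 = 6.9167
  S[X_1,X_2] = ((2.25)·(-0.5) + (-2.75)·(-1.5) + (-1.75)·(1.5) + (2.25)·(0.5)) / 3 = 1.5/3 = 0.5
  S[X_2,X_2] = ((-0.5)·(-0.5) + (-1.5)·(-1.5) + (1.5)·(1.5) + (0.5)·(0.5)) / 3 = 5/3 = 1.6667
  S = [[6.9167, 0.5],
 [0.5, 1.6667]].

Step 3 — invert S. det(S) = 6.9167·1.6667 - (0.5)² = 11.2778.
  S^{-1} = (1/det) · [[d, -b], [-b, a]] = [[0.1478, -0.0443],
 [-0.0443, 0.6133]].

Step 4 — quadratic form (x̄ - mu_0)^T · S^{-1} · (x̄ - mu_0):
  S^{-1} · (x̄ - mu_0) = (-0.3399, 2.202),
  (x̄ - mu_0)^T · [...] = (-1.25)·(-0.3399) + (3.5)·(2.202) = 8.1318.

Step 5 — scale by n: T² = 4 · 8.1318 = 32.5271.

T² ≈ 32.5271


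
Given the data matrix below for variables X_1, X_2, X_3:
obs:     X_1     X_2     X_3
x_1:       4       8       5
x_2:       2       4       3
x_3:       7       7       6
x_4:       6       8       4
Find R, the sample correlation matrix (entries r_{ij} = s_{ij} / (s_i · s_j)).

Step 1 — column means:
  mean(X_1) = (4 + 2 + 7 + 6) / 4 = 19/4 = 4.75
  mean(X_2) = (8 + 4 + 7 + 8) / 4 = 27/4 = 6.75
  mean(X_3) = (5 + 3 + 6 + 4) / 4 = 18/4 = 4.5

Step 2 — sample variances and covariances s[i,j] = (1/(n-1)) · Σ_k (x_{k,i} - mean_i) · (x_{k,j} - mean_j), with n-1 = 3:
  s[X_1,X_1] = ((-0.75)·(-0.75) + (-2.75)·(-2.75) + (2.25)·(2.25) + (1.25)·(1.25)) / 3 = 14.75/3 = 4.9167
  s[X_1,X_2] = ((-0.75)·(1.25) + (-2.75)·(-2.75) + (2.25)·(0.25) + (1.25)·(1.25)) / 3 = 8.75/3 = 2.9167
  s[X_1,X_3] = ((-0.75)·(0.5) + (-2.75)·(-1.5) + (2.25)·(1.5) + (1.25)·(-0.5)) / 3 = 6.5/3 = 2.1667
  s[X_2,X_2] = ((1.25)·(1.25) + (-2.75)·(-2.75) + (0.25)·(0.25) + (1.25)·(1.25)) / 3 = 10.75/3 = 3.5833
  s[X_2,X_3] = ((1.25)·(0.5) + (-2.75)·(-1.5) + (0.25)·(1.5) + (1.25)·(-0.5)) / 3 = 4.5/3 = 1.5
  s[X_3,X_3] = ((0.5)·(0.5) + (-1.5)·(-1.5) + (1.5)·(1.5) + (-0.5)·(-0.5)) / 3 = 5/3 = 1.6667
  Sample standard deviations s_i = √(s[i,i]):
  s(X_1) = √(4.9167) = 2.2174
  s(X_2) = √(3.5833) = 1.893
  s(X_3) = √(1.6667) = 1.291

Step 3 — r_{ij} = s_{ij} / (s_i · s_j):
  r[X_1,X_1] = 1 (diagonal).
  r[X_1,X_2] = 2.9167 / (2.2174 · 1.893) = 2.9167 / 4.1974 = 0.6949
  r[X_1,X_3] = 2.1667 / (2.2174 · 1.291) = 2.1667 / 2.8626 = 0.7569
  r[X_2,X_2] = 1 (diagonal).
  r[X_2,X_3] = 1.5 / (1.893 · 1.291) = 1.5 / 2.4438 = 0.6138
  r[X_3,X_3] = 1 (diagonal).

R is symmetric with unit diagonal. Assembling:

R = [[1, 0.6949, 0.7569],
 [0.6949, 1, 0.6138],
 [0.7569, 0.6138, 1]]


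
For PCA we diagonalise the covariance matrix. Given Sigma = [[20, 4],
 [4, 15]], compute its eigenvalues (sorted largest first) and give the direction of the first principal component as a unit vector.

Step 1 — characteristic polynomial of 2×2 Sigma:
  det(Sigma - λI) = λ² - trace · λ + det = 0.
  trace = 20 + 15 = 35, det = 20·15 - (4)² = 284.
Step 2 — discriminant:
  Δ = trace² - 4·det = 1225 - 1136 = 89.
Step 3 — eigenvalues:
  λ = (trace ± √Δ)/2 = (35 ± 9.434)/2,
  λ_1 = 22.217,  λ_2 = 12.783.

Step 4 — unit eigenvector for λ_1: solve (Sigma - λ_1 I)v = 0. First row:
  (20 - 22.217)·v_x + (4)·v_y = 0, i.e. (-2.217)·v_x + (4)·v_y = 0,
  so v ∝ (b, λ_1 - a) = (4, 2.217) = u.
  ||u|| = √((4)² + (2.217)²) = √(20.915) ≈ 4.5733,
  v_1 = u/||u|| ≈ (0.8746, 0.4848) (||v_1|| = 1).

λ_1 = 22.217,  λ_2 = 12.783;  v_1 ≈ (0.8746, 0.4848)


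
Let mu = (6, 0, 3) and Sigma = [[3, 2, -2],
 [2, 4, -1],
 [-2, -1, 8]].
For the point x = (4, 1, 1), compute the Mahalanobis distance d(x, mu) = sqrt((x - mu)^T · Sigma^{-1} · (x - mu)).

Step 1 — centre the observation: (x - mu) = (-2, 1, -2).

Step 2 — invert Sigma (cofactor / det for 3×3, or solve directly):
  Sigma^{-1} = [[0.5849, -0.2642, 0.1132],
 [-0.2642, 0.3774, -0.0189],
 [0.1132, -0.0189, 0.1509]].

Step 3 — form the quadratic (x - mu)^T · Sigma^{-1} · (x - mu):
  Sigma^{-1} · (x - mu) = (-1.6604, 0.9434, -0.5472).
  (x - mu)^T · [Sigma^{-1} · (x - mu)] = (-2)·(-1.6604) + (1)·(0.9434) + (-2)·(-0.5472) = 5.3585.

Step 4 — take square root: d = √(5.3585) ≈ 2.3148.

d(x, mu) = √(5.3585) ≈ 2.3148


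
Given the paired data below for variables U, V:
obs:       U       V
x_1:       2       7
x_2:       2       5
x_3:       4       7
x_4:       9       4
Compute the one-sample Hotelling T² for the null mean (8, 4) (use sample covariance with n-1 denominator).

Step 1 — sample mean vector:
  mean(U) = (2 + 2 + 4 + 9) / 4 = 17/4 = 4.25
  mean(V) = (7 + 5 + 7 + 4) / 4 = 23/4 = 5.75
  x̄ = (4.25, 5.75),  deviation x̄ - mu_0 = (4.25, 5.75) - (8, 4) = (-3.75, 1.75).

Step 2 — sample covariance matrix, S[i,j] = (1/(n-1)) · Σ_k (x_{k,i} - mean_i) · (x_{k,j} - mean_j), divisor n-1 = 3:
  S[U,U] = ((-2.25)·(-2.25) + (-2.25)·(-2.25) + (-0.25)·(-0.25) + (4.75)·(4.75)) / 3 = 32.75/3 = 10.9167
  S[U,V] = ((-2.25)·(1.25) + (-2.25)·(-0.75) + (-0.25)·(1.25) + (4.75)·(-1.75)) / 3 = -9.75/3 = -3.25
  S[V,V] = ((1.25)·(1.25) + (-0.75)·(-0.75) + (1.25)·(1.25) + (-1.75)·(-1.75)) / 3 = 6.75/3 = 2.25
  S = [[10.9167, -3.25],
 [-3.25, 2.25]].

Step 3 — invert S. det(S) = 10.9167·2.25 - (-3.25)² = 14.
  S^{-1} = (1/det) · [[d, -b], [-b, a]] = [[0.1607, 0.2321],
 [0.2321, 0.7798]].

Step 4 — quadratic form (x̄ - mu_0)^T · S^{-1} · (x̄ - mu_0):
  S^{-1} · (x̄ - mu_0) = (-0.1964, 0.494),
  (x̄ - mu_0)^T · [...] = (-3.75)·(-0.1964) + (1.75)·(0.494) = 1.6012.

Step 5 — scale by n: T² = 4 · 1.6012 = 6.4048.

T² ≈ 6.4048


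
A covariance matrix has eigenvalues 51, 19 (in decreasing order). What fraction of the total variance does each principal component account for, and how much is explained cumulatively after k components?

Step 1 — total variance = trace(Sigma) = Σ λ_i = 51 + 19 = 70.

Step 2 — fraction explained by component i = λ_i / Σ λ:
  PC1: 51/70 = 0.7286
  PC2: 19/70 = 0.2714

Step 3 — cumulative fraction after k components = (λ_1 + ... + λ_k) / Σ λ:
  k = 1: 51/70 = 0.7286
  k = 2: (51 + 19)/70 = 70/70 = 1

Summary (fraction, with percent):

explained: PC1 0.7286 (72.86%), PC2 0.2714 (27.14%);  cumulative: 0.7286, 1
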